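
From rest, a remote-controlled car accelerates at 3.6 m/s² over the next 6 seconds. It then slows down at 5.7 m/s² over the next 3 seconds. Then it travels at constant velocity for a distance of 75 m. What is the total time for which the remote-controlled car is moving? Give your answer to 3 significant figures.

25.7 s

Phase 1 (accelerating): v₀ = 0 m/s, a = 3.6 m/s².
v = v₀ + at = 0 + (3.6)(6) = 21.6 m/s
Δx = v₀t + ½at² = 0·6 + 0.5·3.6·6² = 64.8 m

Phase 2 (decelerating): v₀ = 21.6 m/s, a = -5.7 m/s².
v = v₀ + at = 21.6 + (-5.7)(3) = 4.50 m/s
Δx = v₀t + ½at² = 21.6·3 + 0.5·-5.7·3² = 39.2 m

Phase 3 (constant speed): v₀ = 4.50 m/s, a = 0 m/s².
Constant speed: t = d/v = 75/4.50 = 16.7 s
Total time = 6.00 + 3.00 + 16.7 = 25.7 s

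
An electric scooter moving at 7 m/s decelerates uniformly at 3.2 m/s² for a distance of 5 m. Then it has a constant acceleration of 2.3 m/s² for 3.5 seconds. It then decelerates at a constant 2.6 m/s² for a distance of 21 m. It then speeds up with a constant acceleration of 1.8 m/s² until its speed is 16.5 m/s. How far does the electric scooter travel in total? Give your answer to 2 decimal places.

Phase 1 (decelerating): v₀ = 7.00 m/s, a = -3.2 m/s².
v² = v₀² + 2aΔx = 7.00² + 2·-3.2·5 = 17.0 → v = 4.12 m/s
t = (v − v₀)/a = (4.12 − 7.00)/-3.2 = 0.899 s

Phase 2 (accelerating): v₀ = 4.12 m/s, a = 2.3 m/s².
v = v₀ + at = 4.12 + (2.3)(3.5) = 12.2 m/s
Δx = v₀t + ½at² = 4.12·3.5 + 0.5·2.3·3.5² = 28.5 m

Phase 3 (decelerating): v₀ = 12.2 m/s, a = -2.6 m/s².
v² = v₀² + 2aΔx = 12.2² + 2·-2.6·21 = 39.0 → v = 6.24 m/s
t = (v − v₀)/a = (6.24 − 12.2)/-2.6 = 2.28 s

Phase 4 (accelerating): v₀ = 6.24 m/s, a = 1.8 m/s².
v = v₀ + at → t = (16.5 − 6.24) / 1.8 = 5.70 s
v² = v₀² + 2aΔx → Δx = (16.5² − 6.24²)/(2·1.8) = 64.8 m
Total distance = 5.00 + 28.5 + 21.0 + 64.8 = 119 m

119.31 m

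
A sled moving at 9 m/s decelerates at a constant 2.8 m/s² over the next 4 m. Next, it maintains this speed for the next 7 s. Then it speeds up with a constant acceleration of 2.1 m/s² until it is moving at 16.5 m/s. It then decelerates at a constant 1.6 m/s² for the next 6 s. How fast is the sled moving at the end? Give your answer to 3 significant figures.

6.90 m/s

Phase 1 (decelerating): v₀ = 9.00 m/s, a = -2.8 m/s².
v² = v₀² + 2aΔx = 9.00² + 2·-2.8·4 = 58.6 → v = 7.66 m/s
t = (v − v₀)/a = (7.66 − 9.00)/-2.8 = 0.480 s

Phase 2 (constant speed): v₀ = 7.66 m/s, a = 0 m/s².
v = v₀ + at = 7.66 + (0)(7) = 7.66 m/s
Δx = v₀t + ½at² = 7.66·7 + 0.5·0·7² = 53.6 m

Phase 3 (accelerating): v₀ = 7.66 m/s, a = 2.1 m/s².
v = v₀ + at → t = (16.5 − 7.66) / 2.1 = 4.21 s
v² = v₀² + 2aΔx → Δx = (16.5² − 7.66²)/(2·2.1) = 50.9 m

Phase 4 (decelerating): v₀ = 16.5 m/s, a = -1.6 m/s².
v = v₀ + at = 16.5 + (-1.6)(6) = 6.90 m/s
Δx = v₀t + ½at² = 16.5·6 + 0.5·-1.6·6² = 70.2 m
Final speed = 6.90 m/s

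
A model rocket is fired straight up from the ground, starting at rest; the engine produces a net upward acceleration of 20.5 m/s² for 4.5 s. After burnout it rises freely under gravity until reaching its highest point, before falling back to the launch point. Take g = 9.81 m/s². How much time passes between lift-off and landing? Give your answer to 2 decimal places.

Phase 1 (powered ascent): v₀ = 0 m/s, a = 20.5 m/s².
v = v₀ + at = 0 + (20.5)(4.5) = 92.2 m/s
Δx = v₀t + ½at² = 0·4.5 + 0.5·20.5·4.5² = 208 m

Phase 2 (coasting upward): v₀ = 92.2 m/s, a = -9.81 m/s².
v = v₀ + at → t = (0 − 92.2) / -9.81 = 9.40 s
v² = v₀² + 2aΔx → Δx = (0² − 92.2²)/(2·-9.81) = 434 m

Phase 3 (free fall): v₀ = 0 m/s, a = -9.81 m/s².
Falls 641 m from rest: t = √(2·641/9.81) = 11.4 s; v = g·t = 112 m/s.
Total time = 4.50 + 9.40 + 11.4 = 25.3 s

25.34 s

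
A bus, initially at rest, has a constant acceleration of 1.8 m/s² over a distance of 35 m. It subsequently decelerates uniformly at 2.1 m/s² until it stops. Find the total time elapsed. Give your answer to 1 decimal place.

11.6 s

Phase 1 (accelerating): v₀ = 0 m/s, a = 1.8 m/s².
v² = v₀² + 2aΔx = 0² + 2·1.8·35 = 126 → v = 11.2 m/s
t = (v − v₀)/a = (11.2 − 0)/1.8 = 6.24 s

Phase 2 (decelerating): v₀ = 11.2 m/s, a = -2.1 m/s².
v = v₀ + at → t = (0 − 11.2) / -2.1 = 5.35 s
v² = v₀² + 2aΔx → Δx = (0² − 11.2²)/(2·-2.1) = 30.0 m
Total time = 6.24 + 5.35 = 11.6 s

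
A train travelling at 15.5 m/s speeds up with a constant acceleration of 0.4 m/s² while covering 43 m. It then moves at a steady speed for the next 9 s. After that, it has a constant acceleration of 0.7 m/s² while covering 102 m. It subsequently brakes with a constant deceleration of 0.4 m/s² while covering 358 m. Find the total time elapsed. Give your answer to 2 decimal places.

39.65 s

Phase 1 (accelerating): v₀ = 15.5 m/s, a = 0.4 m/s².
v² = v₀² + 2aΔx = 15.5² + 2·0.4·43 = 275 → v = 16.6 m/s
t = (v − v₀)/a = (16.6 − 15.5)/0.4 = 2.68 s

Phase 2 (constant speed): v₀ = 16.6 m/s, a = 0 m/s².
v = v₀ + at = 16.6 + (0)(9) = 16.6 m/s
Δx = v₀t + ½at² = 16.6·9 + 0.5·0·9² = 149 m

Phase 3 (accelerating): v₀ = 16.6 m/s, a = 0.7 m/s².
v² = v₀² + 2aΔx = 16.6² + 2·0.7·102 = 417 → v = 20.4 m/s
t = (v − v₀)/a = (20.4 − 16.6)/0.7 = 5.51 s

Phase 4 (decelerating): v₀ = 20.4 m/s, a = -0.4 m/s².
v² = v₀² + 2aΔx = 20.4² + 2·-0.4·358 = 131 → v = 11.4 m/s
t = (v − v₀)/a = (11.4 − 20.4)/-0.4 = 22.5 s
Total time = 2.68 + 9.00 + 5.51 + 22.5 = 39.7 s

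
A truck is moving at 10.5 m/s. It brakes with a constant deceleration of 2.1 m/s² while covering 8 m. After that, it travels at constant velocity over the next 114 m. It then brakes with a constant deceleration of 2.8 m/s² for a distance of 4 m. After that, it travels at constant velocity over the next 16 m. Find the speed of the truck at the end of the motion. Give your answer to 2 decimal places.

Phase 1 (decelerating): v₀ = 10.5 m/s, a = -2.1 m/s².
v² = v₀² + 2aΔx = 10.5² + 2·-2.1·8 = 76.7 → v = 8.75 m/s
t = (v − v₀)/a = (8.75 − 10.5)/-2.1 = 0.831 s

Phase 2 (constant speed): v₀ = 8.75 m/s, a = 0 m/s².
Constant speed: t = d/v = 114/8.75 = 13.0 s

Phase 3 (decelerating): v₀ = 8.75 m/s, a = -2.8 m/s².
v² = v₀² + 2aΔx = 8.75² + 2·-2.8·4 = 54.3 → v = 7.37 m/s
t = (v − v₀)/a = (7.37 − 8.75)/-2.8 = 0.496 s

Phase 4 (constant speed): v₀ = 7.37 m/s, a = 0 m/s².
Constant speed: t = d/v = 16/7.37 = 2.17 s
Final speed = 7.37 m/s

7.37 m/s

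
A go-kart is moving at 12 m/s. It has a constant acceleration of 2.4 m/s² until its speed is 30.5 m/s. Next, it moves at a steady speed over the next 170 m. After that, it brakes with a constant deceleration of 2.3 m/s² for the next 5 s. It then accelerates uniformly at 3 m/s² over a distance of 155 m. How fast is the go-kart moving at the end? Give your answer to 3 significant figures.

Phase 1 (accelerating): v₀ = 12.0 m/s, a = 2.4 m/s².
v = v₀ + at → t = (30.5 − 12.0) / 2.4 = 7.71 s
v² = v₀² + 2aΔx → Δx = (30.5² − 12.0²)/(2·2.4) = 164 m

Phase 2 (constant speed): v₀ = 30.5 m/s, a = 0 m/s².
Constant speed: t = d/v = 170/30.5 = 5.57 s

Phase 3 (decelerating): v₀ = 30.5 m/s, a = -2.3 m/s².
v = v₀ + at = 30.5 + (-2.3)(5) = 19.0 m/s
Δx = v₀t + ½at² = 30.5·5 + 0.5·-2.3·5² = 124 m

Phase 4 (accelerating): v₀ = 19.0 m/s, a = 3 m/s².
v² = v₀² + 2aΔx = 19.0² + 2·3·155 = 1290 → v = 35.9 m/s
t = (v − v₀)/a = (35.9 − 19.0)/3 = 5.64 s
Final speed = 35.9 m/s

35.9 m/s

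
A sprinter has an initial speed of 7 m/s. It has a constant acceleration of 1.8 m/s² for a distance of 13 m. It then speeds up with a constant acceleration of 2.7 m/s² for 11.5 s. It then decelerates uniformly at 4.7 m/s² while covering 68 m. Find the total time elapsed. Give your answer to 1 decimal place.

Phase 1 (accelerating): v₀ = 7.00 m/s, a = 1.8 m/s².
v² = v₀² + 2aΔx = 7.00² + 2·1.8·13 = 95.8 → v = 9.79 m/s
t = (v − v₀)/a = (9.79 − 7.00)/1.8 = 1.55 s

Phase 2 (accelerating): v₀ = 9.79 m/s, a = 2.7 m/s².
v = v₀ + at = 9.79 + (2.7)(11.5) = 40.8 m/s
Δx = v₀t + ½at² = 9.79·11.5 + 0.5·2.7·11.5² = 291 m

Phase 3 (decelerating): v₀ = 40.8 m/s, a = -4.7 m/s².
v² = v₀² + 2aΔx = 40.8² + 2·-4.7·68 = 1030 → v = 32.1 m/s
t = (v − v₀)/a = (32.1 − 40.8)/-4.7 = 1.87 s
Total time = 1.55 + 11.5 + 1.87 = 14.9 s

14.9 s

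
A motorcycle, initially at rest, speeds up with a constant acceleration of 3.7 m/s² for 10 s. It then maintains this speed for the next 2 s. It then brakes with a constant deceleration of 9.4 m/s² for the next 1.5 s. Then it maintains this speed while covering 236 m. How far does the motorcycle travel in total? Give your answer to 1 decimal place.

Phase 1 (accelerating): v₀ = 0 m/s, a = 3.7 m/s².
v = v₀ + at = 0 + (3.7)(10) = 37.0 m/s
Δx = v₀t + ½at² = 0·10 + 0.5·3.7·10² = 185 m

Phase 2 (constant speed): v₀ = 37.0 m/s, a = 0 m/s².
v = v₀ + at = 37.0 + (0)(2) = 37.0 m/s
Δx = v₀t + ½at² = 37.0·2 + 0.5·0·2² = 74.0 m

Phase 3 (decelerating): v₀ = 37.0 m/s, a = -9.4 m/s².
v = v₀ + at = 37.0 + (-9.4)(1.5) = 22.9 m/s
Δx = v₀t + ½at² = 37.0·1.5 + 0.5·-9.4·1.5² = 44.9 m

Phase 4 (constant speed): v₀ = 22.9 m/s, a = 0 m/s².
Constant speed: t = d/v = 236/22.9 = 10.3 s
Total distance = 185 + 74.0 + 44.9 + 236 = 540 m

539.9 m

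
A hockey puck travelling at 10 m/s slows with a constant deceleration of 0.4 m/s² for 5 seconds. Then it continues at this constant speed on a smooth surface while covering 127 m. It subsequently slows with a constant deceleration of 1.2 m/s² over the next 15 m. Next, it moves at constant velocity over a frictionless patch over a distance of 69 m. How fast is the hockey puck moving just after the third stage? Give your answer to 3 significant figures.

Phase 1 (decelerating): v₀ = 10.0 m/s, a = -0.4 m/s².
v = v₀ + at = 10.0 + (-0.4)(5) = 8.00 m/s
Δx = v₀t + ½at² = 10.0·5 + 0.5·-0.4·5² = 45.0 m

Phase 2 (constant speed): v₀ = 8.00 m/s, a = 0 m/s².
Constant speed: t = d/v = 127/8.00 = 15.9 s

Phase 3 (decelerating): v₀ = 8.00 m/s, a = -1.2 m/s².
v² = v₀² + 2aΔx = 8.00² + 2·-1.2·15 = 28.0 → v = 5.29 m/s
t = (v − v₀)/a = (5.29 − 8.00)/-1.2 = 2.26 s
Speed at end of phase 3 = 5.29 m/s

5.29 m/s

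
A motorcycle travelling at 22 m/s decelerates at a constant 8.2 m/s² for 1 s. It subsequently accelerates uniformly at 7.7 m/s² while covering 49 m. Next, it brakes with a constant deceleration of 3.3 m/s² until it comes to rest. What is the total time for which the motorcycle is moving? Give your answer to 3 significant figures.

12.5 s

Phase 1 (decelerating): v₀ = 22.0 m/s, a = -8.2 m/s².
v = v₀ + at = 22.0 + (-8.2)(1) = 13.8 m/s
Δx = v₀t + ½at² = 22.0·1 + 0.5·-8.2·1² = 17.9 m

Phase 2 (accelerating): v₀ = 13.8 m/s, a = 7.7 m/s².
v² = v₀² + 2aΔx = 13.8² + 2·7.7·49 = 945 → v = 30.7 m/s
t = (v − v₀)/a = (30.7 − 13.8)/7.7 = 2.20 s

Phase 3 (decelerating): v₀ = 30.7 m/s, a = -3.3 m/s².
v = v₀ + at → t = (0 − 30.7) / -3.3 = 9.32 s
v² = v₀² + 2aΔx → Δx = (0² − 30.7²)/(2·-3.3) = 143 m
Total time = 1.00 + 2.20 + 9.32 = 12.5 s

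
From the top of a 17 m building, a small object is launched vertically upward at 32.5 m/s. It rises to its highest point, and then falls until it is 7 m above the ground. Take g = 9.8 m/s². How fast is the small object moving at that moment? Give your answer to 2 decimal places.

35.39 m/s

Phase 1 (rising): v₀ = 32.5 m/s, a = -9.8 m/s².
v = v₀ + at → t = (0 − 32.5) / -9.8 = 3.32 s
v² = v₀² + 2aΔx → Δx = (0² − 32.5²)/(2·-9.8) = 53.9 m

Phase 2 (falling): v₀ = 0 m/s, a = -9.8 m/s².
Falls 63.9 m from rest: t = √(2·63.9/9.8) = 3.61 s; v = g·t = 35.4 m/s.
Final speed = 35.4 m/s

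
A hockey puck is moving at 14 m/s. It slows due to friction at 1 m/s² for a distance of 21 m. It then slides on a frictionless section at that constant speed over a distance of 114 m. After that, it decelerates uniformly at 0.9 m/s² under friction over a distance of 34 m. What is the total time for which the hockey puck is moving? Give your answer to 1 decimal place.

13.9 s

Phase 1 (decelerating): v₀ = 14.0 m/s, a = -1 m/s².
v² = v₀² + 2aΔx = 14.0² + 2·-1·21 = 154 → v = 12.4 m/s
t = (v − v₀)/a = (12.4 − 14.0)/-1 = 1.59 s

Phase 2 (constant speed): v₀ = 12.4 m/s, a = 0 m/s².
Constant speed: t = d/v = 114/12.4 = 9.19 s

Phase 3 (decelerating): v₀ = 12.4 m/s, a = -0.9 m/s².
v² = v₀² + 2aΔx = 12.4² + 2·-0.9·34 = 92.8 → v = 9.63 m/s
t = (v − v₀)/a = (9.63 − 12.4)/-0.9 = 3.08 s
Total time = 1.59 + 9.19 + 3.08 = 13.9 s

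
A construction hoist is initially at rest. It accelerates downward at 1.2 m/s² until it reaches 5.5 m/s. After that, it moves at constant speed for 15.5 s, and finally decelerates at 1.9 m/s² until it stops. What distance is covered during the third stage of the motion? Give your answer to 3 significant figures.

7.96 m

Phase 1 (accelerating): v₀ = 0 m/s, a = 1.2 m/s².
v = v₀ + at → t = (5.5 − 0) / 1.2 = 4.58 s
v² = v₀² + 2aΔx → Δx = (5.5² − 0²)/(2·1.2) = 12.6 m

Phase 2 (constant speed): v₀ = 5.50 m/s, a = 0 m/s².
v = v₀ + at = 5.50 + (0)(15.5) = 5.50 m/s
Δx = v₀t + ½at² = 5.50·15.5 + 0.5·0·15.5² = 85.2 m

Phase 3 (decelerating): v₀ = 5.50 m/s, a = -1.9 m/s².
v = v₀ + at → t = (0 − 5.50) / -1.9 = 2.89 s
v² = v₀² + 2aΔx → Δx = (0² − 5.50²)/(2·-1.9) = 7.96 m
Distance in phase 3 = 7.96 m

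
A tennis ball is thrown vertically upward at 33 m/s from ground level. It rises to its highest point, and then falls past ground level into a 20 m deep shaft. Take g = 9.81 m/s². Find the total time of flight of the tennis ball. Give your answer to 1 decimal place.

7.3 s

Phase 1 (rising): v₀ = 33.0 m/s, a = -9.81 m/s².
v = v₀ + at → t = (0 − 33.0) / -9.81 = 3.36 s
v² = v₀² + 2aΔx → Δx = (0² − 33.0²)/(2·-9.81) = 55.5 m

Phase 2 (falling): v₀ = 0 m/s, a = -9.81 m/s².
Falls 75.5 m from rest: t = √(2·75.5/9.81) = 3.92 s; v = g·t = 38.5 m/s.
Total time = 3.36 + 3.92 = 7.29 s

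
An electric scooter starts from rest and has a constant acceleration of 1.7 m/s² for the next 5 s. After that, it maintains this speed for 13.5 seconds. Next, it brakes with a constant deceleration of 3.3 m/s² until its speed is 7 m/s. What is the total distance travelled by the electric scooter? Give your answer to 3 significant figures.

Phase 1 (accelerating): v₀ = 0 m/s, a = 1.7 m/s².
v = v₀ + at = 0 + (1.7)(5) = 8.50 m/s
Δx = v₀t + ½at² = 0·5 + 0.5·1.7·5² = 21.2 m

Phase 2 (constant speed): v₀ = 8.50 m/s, a = 0 m/s².
v = v₀ + at = 8.50 + (0)(13.5) = 8.50 m/s
Δx = v₀t + ½at² = 8.50·13.5 + 0.5·0·13.5² = 115 m

Phase 3 (decelerating): v₀ = 8.50 m/s, a = -3.3 m/s².
v = v₀ + at → t = (7 − 8.50) / -3.3 = 0.455 s
v² = v₀² + 2aΔx → Δx = (7² − 8.50²)/(2·-3.3) = 3.52 m
Total distance = 21.2 + 115 + 3.52 = 140 m

140 m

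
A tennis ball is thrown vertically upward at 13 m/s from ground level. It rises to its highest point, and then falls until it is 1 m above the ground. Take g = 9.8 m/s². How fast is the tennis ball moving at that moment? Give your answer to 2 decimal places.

Phase 1 (rising): v₀ = 13.0 m/s, a = -9.8 m/s².
v = v₀ + at → t = (0 − 13.0) / -9.8 = 1.33 s
v² = v₀² + 2aΔx → Δx = (0² − 13.0²)/(2·-9.8) = 8.62 m

Phase 2 (falling): v₀ = 0 m/s, a = -9.8 m/s².
Falls 7.62 m from rest: t = √(2·7.62/9.8) = 1.25 s; v = g·t = 12.2 m/s.
Final speed = 12.2 m/s

12.22 m/s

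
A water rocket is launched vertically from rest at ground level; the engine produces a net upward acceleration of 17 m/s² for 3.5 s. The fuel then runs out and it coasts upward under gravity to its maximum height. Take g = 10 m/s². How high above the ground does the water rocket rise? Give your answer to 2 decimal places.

Phase 1 (powered ascent): v₀ = 0 m/s, a = 17 m/s².
v = v₀ + at = 0 + (17)(3.5) = 59.5 m/s
Δx = v₀t + ½at² = 0·3.5 + 0.5·17·3.5² = 104 m

Phase 2 (coasting upward): v₀ = 59.5 m/s, a = -10 m/s².
v = v₀ + at → t = (0 − 59.5) / -10 = 5.95 s
v² = v₀² + 2aΔx → Δx = (0² − 59.5²)/(2·-10) = 177 m
Maximum height = 104 + 177 = 281 m

281.14 m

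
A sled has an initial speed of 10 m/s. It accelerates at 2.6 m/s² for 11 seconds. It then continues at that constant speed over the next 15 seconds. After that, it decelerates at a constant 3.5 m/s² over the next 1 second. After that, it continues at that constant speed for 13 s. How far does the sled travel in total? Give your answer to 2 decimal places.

1339.45 m

Phase 1 (accelerating): v₀ = 10.0 m/s, a = 2.6 m/s².
v = v₀ + at = 10.0 + (2.6)(11) = 38.6 m/s
Δx = v₀t + ½at² = 10.0·11 + 0.5·2.6·11² = 267 m

Phase 2 (constant speed): v₀ = 38.6 m/s, a = 0 m/s².
v = v₀ + at = 38.6 + (0)(15) = 38.6 m/s
Δx = v₀t + ½at² = 38.6·15 + 0.5·0·15² = 579 m

Phase 3 (decelerating): v₀ = 38.6 m/s, a = -3.5 m/s².
v = v₀ + at = 38.6 + (-3.5)(1) = 35.1 m/s
Δx = v₀t + ½at² = 38.6·1 + 0.5·-3.5·1² = 36.9 m

Phase 4 (constant speed): v₀ = 35.1 m/s, a = 0 m/s².
v = v₀ + at = 35.1 + (0)(13) = 35.1 m/s
Δx = v₀t + ½at² = 35.1·13 + 0.5·0·13² = 456 m
Total distance = 267 + 579 + 36.9 + 456 = 1340 m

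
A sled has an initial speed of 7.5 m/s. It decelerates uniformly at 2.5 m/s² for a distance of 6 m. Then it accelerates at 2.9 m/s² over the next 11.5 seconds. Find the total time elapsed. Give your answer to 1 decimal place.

12.5 s

Phase 1 (decelerating): v₀ = 7.50 m/s, a = -2.5 m/s².
v² = v₀² + 2aΔx = 7.50² + 2·-2.5·6 = 26.2 → v = 5.12 m/s
t = (v − v₀)/a = (5.12 − 7.50)/-2.5 = 0.951 s

Phase 2 (accelerating): v₀ = 5.12 m/s, a = 2.9 m/s².
v = v₀ + at = 5.12 + (2.9)(11.5) = 38.5 m/s
Δx = v₀t + ½at² = 5.12·11.5 + 0.5·2.9·11.5² = 251 m
Total time = 0.951 + 11.5 = 12.5 s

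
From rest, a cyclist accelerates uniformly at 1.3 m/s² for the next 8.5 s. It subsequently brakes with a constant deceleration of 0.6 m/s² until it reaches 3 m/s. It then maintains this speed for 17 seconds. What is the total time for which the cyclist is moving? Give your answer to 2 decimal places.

Phase 1 (accelerating): v₀ = 0 m/s, a = 1.3 m/s².
v = v₀ + at = 0 + (1.3)(8.5) = 11.1 m/s
Δx = v₀t + ½at² = 0·8.5 + 0.5·1.3·8.5² = 47.0 m

Phase 2 (decelerating): v₀ = 11.1 m/s, a = -0.6 m/s².
v = v₀ + at → t = (3 − 11.1) / -0.6 = 13.4 s
v² = v₀² + 2aΔx → Δx = (3² − 11.1²)/(2·-0.6) = 94.3 m

Phase 3 (constant speed): v₀ = 3.00 m/s, a = 0 m/s².
v = v₀ + at = 3.00 + (0)(17) = 3.00 m/s
Δx = v₀t + ½at² = 3.00·17 + 0.5·0·17² = 51.0 m
Total time = 8.50 + 13.4 + 17.0 = 38.9 s

38.92 s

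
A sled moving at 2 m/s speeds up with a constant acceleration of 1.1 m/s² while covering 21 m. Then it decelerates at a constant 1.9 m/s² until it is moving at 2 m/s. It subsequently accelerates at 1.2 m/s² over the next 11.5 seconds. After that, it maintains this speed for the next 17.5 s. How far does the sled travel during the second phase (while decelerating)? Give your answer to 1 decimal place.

Phase 1 (accelerating): v₀ = 2.00 m/s, a = 1.1 m/s².
v² = v₀² + 2aΔx = 2.00² + 2·1.1·21 = 50.2 → v = 7.09 m/s
t = (v − v₀)/a = (7.09 − 2.00)/1.1 = 4.62 s

Phase 2 (decelerating): v₀ = 7.09 m/s, a = -1.9 m/s².
v = v₀ + at → t = (2 − 7.09) / -1.9 = 2.68 s
v² = v₀² + 2aΔx → Δx = (2² − 7.09²)/(2·-1.9) = 12.2 m
Distance in phase 2 = 12.2 m

12.2 m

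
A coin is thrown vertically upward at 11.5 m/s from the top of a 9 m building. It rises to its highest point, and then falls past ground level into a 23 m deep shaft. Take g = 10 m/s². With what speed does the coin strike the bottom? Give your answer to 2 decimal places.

Phase 1 (rising): v₀ = 11.5 m/s, a = -10 m/s².
v = v₀ + at → t = (0 − 11.5) / -10 = 1.15 s
v² = v₀² + 2aΔx → Δx = (0² − 11.5²)/(2·-10) = 6.61 m

Phase 2 (falling): v₀ = 0 m/s, a = -10 m/s².
Falls 38.6 m from rest: t = √(2·38.6/10) = 2.78 s; v = g·t = 27.8 m/s.
Final speed = 27.8 m/s

27.79 m/s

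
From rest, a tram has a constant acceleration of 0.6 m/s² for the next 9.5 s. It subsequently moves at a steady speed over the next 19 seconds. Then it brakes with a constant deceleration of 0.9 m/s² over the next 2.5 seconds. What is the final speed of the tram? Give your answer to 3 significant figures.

3.45 m/s

Phase 1 (accelerating): v₀ = 0 m/s, a = 0.6 m/s².
v = v₀ + at = 0 + (0.6)(9.5) = 5.70 m/s
Δx = v₀t + ½at² = 0·9.5 + 0.5·0.6·9.5² = 27.1 m

Phase 2 (constant speed): v₀ = 5.70 m/s, a = 0 m/s².
v = v₀ + at = 5.70 + (0)(19) = 5.70 m/s
Δx = v₀t + ½at² = 5.70·19 + 0.5·0·19² = 108 m

Phase 3 (decelerating): v₀ = 5.70 m/s, a = -0.9 m/s².
v = v₀ + at = 5.70 + (-0.9)(2.5) = 3.45 m/s
Δx = v₀t + ½at² = 5.70·2.5 + 0.5·-0.9·2.5² = 11.4 m
Final speed = 3.45 m/s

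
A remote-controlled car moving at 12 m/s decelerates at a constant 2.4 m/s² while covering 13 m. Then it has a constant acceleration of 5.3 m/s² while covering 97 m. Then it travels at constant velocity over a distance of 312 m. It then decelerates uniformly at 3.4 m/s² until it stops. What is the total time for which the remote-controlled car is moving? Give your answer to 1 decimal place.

Phase 1 (decelerating): v₀ = 12.0 m/s, a = -2.4 m/s².
v² = v₀² + 2aΔx = 12.0² + 2·-2.4·13 = 81.6 → v = 9.03 m/s
t = (v − v₀)/a = (9.03 − 12.0)/-2.4 = 1.24 s

Phase 2 (accelerating): v₀ = 9.03 m/s, a = 5.3 m/s².
v² = v₀² + 2aΔx = 9.03² + 2·5.3·97 = 1110 → v = 33.3 m/s
t = (v − v₀)/a = (33.3 − 9.03)/5.3 = 4.58 s

Phase 3 (constant speed): v₀ = 33.3 m/s, a = 0 m/s².
Constant speed: t = d/v = 312/33.3 = 9.37 s

Phase 4 (decelerating): v₀ = 33.3 m/s, a = -3.4 m/s².
v = v₀ + at → t = (0 − 33.3) / -3.4 = 9.80 s
v² = v₀² + 2aΔx → Δx = (0² − 33.3²)/(2·-3.4) = 163 m
Total time = 1.24 + 4.58 + 9.37 + 9.80 = 25.0 s

25.0 s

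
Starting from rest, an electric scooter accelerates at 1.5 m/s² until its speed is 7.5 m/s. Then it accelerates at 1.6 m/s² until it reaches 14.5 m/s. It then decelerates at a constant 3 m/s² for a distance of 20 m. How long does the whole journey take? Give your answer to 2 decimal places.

Phase 1 (accelerating): v₀ = 0 m/s, a = 1.5 m/s².
v = v₀ + at → t = (7.5 − 0) / 1.5 = 5.00 s
v² = v₀² + 2aΔx → Δx = (7.5² − 0²)/(2·1.5) = 18.8 m

Phase 2 (accelerating): v₀ = 7.50 m/s, a = 1.6 m/s².
v = v₀ + at → t = (14.5 − 7.50) / 1.6 = 4.38 s
v² = v₀² + 2aΔx → Δx = (14.5² − 7.50²)/(2·1.6) = 48.1 m

Phase 3 (decelerating): v₀ = 14.5 m/s, a = -3 m/s².
v² = v₀² + 2aΔx = 14.5² + 2·-3·20 = 90.2 → v = 9.50 m/s
t = (v − v₀)/a = (9.50 − 14.5)/-3 = 1.67 s
Total time = 5.00 + 4.38 + 1.67 = 11.0 s

11.04 s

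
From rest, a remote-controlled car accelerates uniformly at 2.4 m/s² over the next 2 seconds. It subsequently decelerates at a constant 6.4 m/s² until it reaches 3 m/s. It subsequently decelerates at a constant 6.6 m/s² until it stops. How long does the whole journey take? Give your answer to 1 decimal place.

2.7 s

Phase 1 (accelerating): v₀ = 0 m/s, a = 2.4 m/s².
v = v₀ + at = 0 + (2.4)(2) = 4.80 m/s
Δx = v₀t + ½at² = 0·2 + 0.5·2.4·2² = 4.80 m

Phase 2 (decelerating): v₀ = 4.80 m/s, a = -6.4 m/s².
v = v₀ + at → t = (3 − 4.80) / -6.4 = 0.281 s
v² = v₀² + 2aΔx → Δx = (3² − 4.80²)/(2·-6.4) = 1.10 m

Phase 3 (decelerating): v₀ = 3.00 m/s, a = -6.6 m/s².
v = v₀ + at → t = (0 − 3.00) / -6.6 = 0.455 s
v² = v₀² + 2aΔx → Δx = (0² − 3.00²)/(2·-6.6) = 0.682 m
Total time = 2.00 + 0.281 + 0.455 = 2.74 s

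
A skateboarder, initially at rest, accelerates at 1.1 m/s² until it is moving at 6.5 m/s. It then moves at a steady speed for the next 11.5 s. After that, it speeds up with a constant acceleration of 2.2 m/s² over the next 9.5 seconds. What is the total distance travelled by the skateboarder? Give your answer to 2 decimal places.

Phase 1 (accelerating): v₀ = 0 m/s, a = 1.1 m/s².
v = v₀ + at → t = (6.5 − 0) / 1.1 = 5.91 s
v² = v₀² + 2aΔx → Δx = (6.5² − 0²)/(2·1.1) = 19.2 m

Phase 2 (constant speed): v₀ = 6.50 m/s, a = 0 m/s².
v = v₀ + at = 6.50 + (0)(11.5) = 6.50 m/s
Δx = v₀t + ½at² = 6.50·11.5 + 0.5·0·11.5² = 74.8 m

Phase 3 (accelerating): v₀ = 6.50 m/s, a = 2.2 m/s².
v = v₀ + at = 6.50 + (2.2)(9.5) = 27.4 m/s
Δx = v₀t + ½at² = 6.50·9.5 + 0.5·2.2·9.5² = 161 m
Total distance = 19.2 + 74.8 + 161 = 255 m

254.98 m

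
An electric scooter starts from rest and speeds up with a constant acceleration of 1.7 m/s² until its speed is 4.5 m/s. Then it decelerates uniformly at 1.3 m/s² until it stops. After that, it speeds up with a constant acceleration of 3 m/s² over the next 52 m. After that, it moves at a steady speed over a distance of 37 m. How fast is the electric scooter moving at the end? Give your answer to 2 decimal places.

Phase 1 (accelerating): v₀ = 0 m/s, a = 1.7 m/s².
v = v₀ + at → t = (4.5 − 0) / 1.7 = 2.65 s
v² = v₀² + 2aΔx → Δx = (4.5² − 0²)/(2·1.7) = 5.96 m

Phase 2 (decelerating): v₀ = 4.50 m/s, a = -1.3 m/s².
v = v₀ + at → t = (0 − 4.50) / -1.3 = 3.46 s
v² = v₀² + 2aΔx → Δx = (0² − 4.50²)/(2·-1.3) = 7.79 m

Phase 3 (accelerating): v₀ = 0 m/s, a = 3 m/s².
v² = v₀² + 2aΔx = 0² + 2·3·52 = 312 → v = 17.7 m/s
t = (v − v₀)/a = (17.7 − 0)/3 = 5.89 s

Phase 4 (constant speed): v₀ = 17.7 m/s, a = 0 m/s².
Constant speed: t = d/v = 37/17.7 = 2.09 s
Final speed = 17.7 m/s

17.66 m/s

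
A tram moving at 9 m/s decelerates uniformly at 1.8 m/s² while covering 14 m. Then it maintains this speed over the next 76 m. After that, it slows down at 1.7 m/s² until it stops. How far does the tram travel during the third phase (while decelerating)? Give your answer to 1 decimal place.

Phase 1 (decelerating): v₀ = 9.00 m/s, a = -1.8 m/s².
v² = v₀² + 2aΔx = 9.00² + 2·-1.8·14 = 30.6 → v = 5.53 m/s
t = (v − v₀)/a = (5.53 − 9.00)/-1.8 = 1.93 s

Phase 2 (constant speed): v₀ = 5.53 m/s, a = 0 m/s².
Constant speed: t = d/v = 76/5.53 = 13.7 s

Phase 3 (decelerating): v₀ = 5.53 m/s, a = -1.7 m/s².
v = v₀ + at → t = (0 − 5.53) / -1.7 = 3.25 s
v² = v₀² + 2aΔx → Δx = (0² − 5.53²)/(2·-1.7) = 9.00 m
Distance in phase 3 = 9.00 m

9.0 m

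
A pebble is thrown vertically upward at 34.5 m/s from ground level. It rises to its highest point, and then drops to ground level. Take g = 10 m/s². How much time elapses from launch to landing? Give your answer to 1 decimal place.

6.9 s

Phase 1 (rising): v₀ = 34.5 m/s, a = -10 m/s².
v = v₀ + at → t = (0 − 34.5) / -10 = 3.45 s
v² = v₀² + 2aΔx → Δx = (0² − 34.5²)/(2·-10) = 59.5 m

Phase 2 (falling): v₀ = 0 m/s, a = -10 m/s².
Falls 59.5 m from rest: t = √(2·59.5/10) = 3.45 s; v = g·t = 34.5 m/s.
Total time = 3.45 + 3.45 = 6.90 s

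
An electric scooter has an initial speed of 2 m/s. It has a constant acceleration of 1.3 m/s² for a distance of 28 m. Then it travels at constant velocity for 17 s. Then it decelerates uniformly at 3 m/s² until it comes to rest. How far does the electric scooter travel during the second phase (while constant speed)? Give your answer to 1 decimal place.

Phase 1 (accelerating): v₀ = 2.00 m/s, a = 1.3 m/s².
v² = v₀² + 2aΔx = 2.00² + 2·1.3·28 = 76.8 → v = 8.76 m/s
t = (v − v₀)/a = (8.76 − 2.00)/1.3 = 5.20 s

Phase 2 (constant speed): v₀ = 8.76 m/s, a = 0 m/s².
v = v₀ + at = 8.76 + (0)(17) = 8.76 m/s
Δx = v₀t + ½at² = 8.76·17 + 0.5·0·17² = 149 m
Distance in phase 2 = 149 m

149.0 m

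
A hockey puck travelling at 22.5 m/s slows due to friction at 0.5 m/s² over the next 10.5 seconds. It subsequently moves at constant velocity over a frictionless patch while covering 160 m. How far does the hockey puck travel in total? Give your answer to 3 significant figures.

369 m

Phase 1 (decelerating): v₀ = 22.5 m/s, a = -0.5 m/s².
v = v₀ + at = 22.5 + (-0.5)(10.5) = 17.2 m/s
Δx = v₀t + ½at² = 22.5·10.5 + 0.5·-0.5·10.5² = 209 m

Phase 2 (constant speed): v₀ = 17.2 m/s, a = 0 m/s².
Constant speed: t = d/v = 160/17.2 = 9.28 s
Total distance = 209 + 160 = 369 m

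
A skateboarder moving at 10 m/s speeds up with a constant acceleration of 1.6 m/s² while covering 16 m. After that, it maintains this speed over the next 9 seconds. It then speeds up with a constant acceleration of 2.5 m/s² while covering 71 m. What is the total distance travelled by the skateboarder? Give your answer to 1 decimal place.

197.7 m

Phase 1 (accelerating): v₀ = 10.0 m/s, a = 1.6 m/s².
v² = v₀² + 2aΔx = 10.0² + 2·1.6·16 = 151 → v = 12.3 m/s
t = (v − v₀)/a = (12.3 − 10.0)/1.6 = 1.44 s

Phase 2 (constant speed): v₀ = 12.3 m/s, a = 0 m/s².
v = v₀ + at = 12.3 + (0)(9) = 12.3 m/s
Δx = v₀t + ½at² = 12.3·9 + 0.5·0·9² = 111 m

Phase 3 (accelerating): v₀ = 12.3 m/s, a = 2.5 m/s².
v² = v₀² + 2aΔx = 12.3² + 2·2.5·71 = 506 → v = 22.5 m/s
t = (v − v₀)/a = (22.5 − 12.3)/2.5 = 4.08 s
Total distance = 16.0 + 111 + 71.0 = 198 m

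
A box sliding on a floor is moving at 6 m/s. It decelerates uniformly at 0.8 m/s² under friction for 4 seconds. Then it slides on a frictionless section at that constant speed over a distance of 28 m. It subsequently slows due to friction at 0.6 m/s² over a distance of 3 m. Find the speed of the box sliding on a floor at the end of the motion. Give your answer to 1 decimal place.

Phase 1 (decelerating): v₀ = 6.00 m/s, a = -0.8 m/s².
v = v₀ + at = 6.00 + (-0.8)(4) = 2.80 m/s
Δx = v₀t + ½at² = 6.00·4 + 0.5·-0.8·4² = 17.6 m

Phase 2 (constant speed): v₀ = 2.80 m/s, a = 0 m/s².
Constant speed: t = d/v = 28/2.80 = 10.0 s

Phase 3 (decelerating): v₀ = 2.80 m/s, a = -0.6 m/s².
v² = v₀² + 2aΔx = 2.80² + 2·-0.6·3 = 4.24 → v = 2.06 m/s
t = (v − v₀)/a = (2.06 − 2.80)/-0.6 = 1.23 s
Final speed = 2.06 m/s

2.1 m/s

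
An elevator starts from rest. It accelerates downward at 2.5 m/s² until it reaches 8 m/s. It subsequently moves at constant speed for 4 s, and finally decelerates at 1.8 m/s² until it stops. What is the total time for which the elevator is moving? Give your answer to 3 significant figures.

Phase 1 (accelerating): v₀ = 0 m/s, a = 2.5 m/s².
v = v₀ + at → t = (8 − 0) / 2.5 = 3.20 s
v² = v₀² + 2aΔx → Δx = (8² − 0²)/(2·2.5) = 12.8 m

Phase 2 (constant speed): v₀ = 8.00 m/s, a = 0 m/s².
v = v₀ + at = 8.00 + (0)(4) = 8.00 m/s
Δx = v₀t + ½at² = 8.00·4 + 0.5·0·4² = 32.0 m

Phase 3 (decelerating): v₀ = 8.00 m/s, a = -1.8 m/s².
v = v₀ + at → t = (0 − 8.00) / -1.8 = 4.44 s
v² = v₀² + 2aΔx → Δx = (0² − 8.00²)/(2·-1.8) = 17.8 m
Total time = 3.20 + 4.00 + 4.44 = 11.6 s

11.6 s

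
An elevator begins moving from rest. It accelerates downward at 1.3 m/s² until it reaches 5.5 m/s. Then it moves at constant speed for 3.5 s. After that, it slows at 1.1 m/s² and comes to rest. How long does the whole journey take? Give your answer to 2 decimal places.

12.73 s

Phase 1 (accelerating): v₀ = 0 m/s, a = 1.3 m/s².
v = v₀ + at → t = (5.5 − 0) / 1.3 = 4.23 s
v² = v₀² + 2aΔx → Δx = (5.5² − 0²)/(2·1.3) = 11.6 m

Phase 2 (constant speed): v₀ = 5.50 m/s, a = 0 m/s².
v = v₀ + at = 5.50 + (0)(3.5) = 5.50 m/s
Δx = v₀t + ½at² = 5.50·3.5 + 0.5·0·3.5² = 19.2 m

Phase 3 (decelerating): v₀ = 5.50 m/s, a = -1.1 m/s².
v = v₀ + at → t = (0 − 5.50) / -1.1 = 5.00 s
v² = v₀² + 2aΔx → Δx = (0² − 5.50²)/(2·-1.1) = 13.7 m
Total time = 4.23 + 3.50 + 5.00 = 12.7 s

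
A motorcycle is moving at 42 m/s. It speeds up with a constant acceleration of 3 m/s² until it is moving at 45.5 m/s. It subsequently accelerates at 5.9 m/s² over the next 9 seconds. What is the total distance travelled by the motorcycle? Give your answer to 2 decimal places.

Phase 1 (accelerating): v₀ = 42.0 m/s, a = 3 m/s².
v = v₀ + at → t = (45.5 − 42.0) / 3 = 1.17 s
v² = v₀² + 2aΔx → Δx = (45.5² − 42.0²)/(2·3) = 51.0 m

Phase 2 (accelerating): v₀ = 45.5 m/s, a = 5.9 m/s².
v = v₀ + at = 45.5 + (5.9)(9) = 98.6 m/s
Δx = v₀t + ½at² = 45.5·9 + 0.5·5.9·9² = 648 m
Total distance = 51.0 + 648 = 699 m

699.49 m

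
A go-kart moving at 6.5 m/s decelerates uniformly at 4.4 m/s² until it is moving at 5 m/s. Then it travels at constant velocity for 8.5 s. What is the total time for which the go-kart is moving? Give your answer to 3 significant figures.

8.84 s

Phase 1 (decelerating): v₀ = 6.50 m/s, a = -4.4 m/s².
v = v₀ + at → t = (5 − 6.50) / -4.4 = 0.341 s
v² = v₀² + 2aΔx → Δx = (5² − 6.50²)/(2·-4.4) = 1.96 m

Phase 2 (constant speed): v₀ = 5.00 m/s, a = 0 m/s².
v = v₀ + at = 5.00 + (0)(8.5) = 5.00 m/s
Δx = v₀t + ½at² = 5.00·8.5 + 0.5·0·8.5² = 42.5 m
Total time = 0.341 + 8.50 = 8.84 s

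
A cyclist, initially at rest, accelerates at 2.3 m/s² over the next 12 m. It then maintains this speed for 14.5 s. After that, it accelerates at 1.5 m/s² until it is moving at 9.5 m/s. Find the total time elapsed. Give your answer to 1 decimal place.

19.1 s

Phase 1 (accelerating): v₀ = 0 m/s, a = 2.3 m/s².
v² = v₀² + 2aΔx = 0² + 2·2.3·12 = 55.2 → v = 7.43 m/s
t = (v − v₀)/a = (7.43 − 0)/2.3 = 3.23 s

Phase 2 (constant speed): v₀ = 7.43 m/s, a = 0 m/s².
v = v₀ + at = 7.43 + (0)(14.5) = 7.43 m/s
Δx = v₀t + ½at² = 7.43·14.5 + 0.5·0·14.5² = 108 m

Phase 3 (accelerating): v₀ = 7.43 m/s, a = 1.5 m/s².
v = v₀ + at → t = (9.5 − 7.43) / 1.5 = 1.38 s
v² = v₀² + 2aΔx → Δx = (9.5² − 7.43²)/(2·1.5) = 11.7 m
Total time = 3.23 + 14.5 + 1.38 = 19.1 s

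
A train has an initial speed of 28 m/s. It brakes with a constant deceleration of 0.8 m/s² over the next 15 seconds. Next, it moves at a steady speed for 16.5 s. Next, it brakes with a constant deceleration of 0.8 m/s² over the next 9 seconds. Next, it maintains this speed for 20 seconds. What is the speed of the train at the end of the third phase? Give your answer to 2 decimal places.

Phase 1 (decelerating): v₀ = 28.0 m/s, a = -0.8 m/s².
v = v₀ + at = 28.0 + (-0.8)(15) = 16.0 m/s
Δx = v₀t + ½at² = 28.0·15 + 0.5·-0.8·15² = 330 m

Phase 2 (constant speed): v₀ = 16.0 m/s, a = 0 m/s².
v = v₀ + at = 16.0 + (0)(16.5) = 16.0 m/s
Δx = v₀t + ½at² = 16.0·16.5 + 0.5·0·16.5² = 264 m

Phase 3 (decelerating): v₀ = 16.0 m/s, a = -0.8 m/s².
v = v₀ + at = 16.0 + (-0.8)(9) = 8.80 m/s
Δx = v₀t + ½at² = 16.0·9 + 0.5·-0.8·9² = 112 m
Speed at end of phase 3 = 8.80 m/s

8.80 m/s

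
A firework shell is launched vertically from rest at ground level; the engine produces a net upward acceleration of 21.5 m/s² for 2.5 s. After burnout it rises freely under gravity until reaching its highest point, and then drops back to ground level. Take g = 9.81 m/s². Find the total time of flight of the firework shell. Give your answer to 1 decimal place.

Phase 1 (powered ascent): v₀ = 0 m/s, a = 21.5 m/s².
v = v₀ + at = 0 + (21.5)(2.5) = 53.8 m/s
Δx = v₀t + ½at² = 0·2.5 + 0.5·21.5·2.5² = 67.2 m

Phase 2 (coasting upward): v₀ = 53.8 m/s, a = -9.81 m/s².
v = v₀ + at → t = (0 − 53.8) / -9.81 = 5.48 s
v² = v₀² + 2aΔx → Δx = (0² − 53.8²)/(2·-9.81) = 147 m

Phase 3 (free fall): v₀ = 0 m/s, a = -9.81 m/s².
Falls 214 m from rest: t = √(2·214/9.81) = 6.61 s; v = g·t = 64.9 m/s.
Total time = 2.50 + 5.48 + 6.61 = 14.6 s

14.6 s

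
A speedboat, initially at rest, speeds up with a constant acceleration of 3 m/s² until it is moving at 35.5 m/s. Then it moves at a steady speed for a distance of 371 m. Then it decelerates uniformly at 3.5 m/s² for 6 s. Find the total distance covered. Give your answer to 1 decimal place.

Phase 1 (accelerating): v₀ = 0 m/s, a = 3 m/s².
v = v₀ + at → t = (35.5 − 0) / 3 = 11.8 s
v² = v₀² + 2aΔx → Δx = (35.5² − 0²)/(2·3) = 210 m

Phase 2 (constant speed): v₀ = 35.5 m/s, a = 0 m/s².
Constant speed: t = d/v = 371/35.5 = 10.5 s

Phase 3 (decelerating): v₀ = 35.5 m/s, a = -3.5 m/s².
v = v₀ + at = 35.5 + (-3.5)(6) = 14.5 m/s
Δx = v₀t + ½at² = 35.5·6 + 0.5·-3.5·6² = 150 m
Total distance = 210 + 371 + 150 = 731 m

731.0 m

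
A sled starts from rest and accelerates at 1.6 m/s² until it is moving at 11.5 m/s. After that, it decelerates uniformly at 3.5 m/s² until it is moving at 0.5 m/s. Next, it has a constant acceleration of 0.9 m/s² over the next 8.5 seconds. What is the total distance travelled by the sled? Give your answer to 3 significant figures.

96.9 m

Phase 1 (accelerating): v₀ = 0 m/s, a = 1.6 m/s².
v = v₀ + at → t = (11.5 − 0) / 1.6 = 7.19 s
v² = v₀² + 2aΔx → Δx = (11.5² − 0²)/(2·1.6) = 41.3 m

Phase 2 (decelerating): v₀ = 11.5 m/s, a = -3.5 m/s².
v = v₀ + at → t = (0.5 − 11.5) / -3.5 = 3.14 s
v² = v₀² + 2aΔx → Δx = (0.5² − 11.5²)/(2·-3.5) = 18.9 m

Phase 3 (accelerating): v₀ = 0.500 m/s, a = 0.9 m/s².
v = v₀ + at = 0.500 + (0.9)(8.5) = 8.15 m/s
Δx = v₀t + ½at² = 0.500·8.5 + 0.5·0.9·8.5² = 36.8 m
Total distance = 41.3 + 18.9 + 36.8 = 96.9 m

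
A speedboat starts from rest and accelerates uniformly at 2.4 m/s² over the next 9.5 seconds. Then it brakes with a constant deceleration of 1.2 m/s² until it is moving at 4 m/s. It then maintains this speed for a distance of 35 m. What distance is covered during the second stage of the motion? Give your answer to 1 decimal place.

Phase 1 (accelerating): v₀ = 0 m/s, a = 2.4 m/s².
v = v₀ + at = 0 + (2.4)(9.5) = 22.8 m/s
Δx = v₀t + ½at² = 0·9.5 + 0.5·2.4·9.5² = 108 m

Phase 2 (decelerating): v₀ = 22.8 m/s, a = -1.2 m/s².
v = v₀ + at → t = (4 − 22.8) / -1.2 = 15.7 s
v² = v₀² + 2aΔx → Δx = (4² − 22.8²)/(2·-1.2) = 210 m
Distance in phase 2 = 210 m

209.9 m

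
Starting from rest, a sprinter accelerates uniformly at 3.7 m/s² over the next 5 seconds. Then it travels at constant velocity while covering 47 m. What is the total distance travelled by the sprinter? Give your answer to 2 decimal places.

Phase 1 (accelerating): v₀ = 0 m/s, a = 3.7 m/s².
v = v₀ + at = 0 + (3.7)(5) = 18.5 m/s
Δx = v₀t + ½at² = 0·5 + 0.5·3.7·5² = 46.2 m

Phase 2 (constant speed): v₀ = 18.5 m/s, a = 0 m/s².
Constant speed: t = d/v = 47/18.5 = 2.54 s
Total distance = 46.2 + 47.0 = 93.2 m

93.25 m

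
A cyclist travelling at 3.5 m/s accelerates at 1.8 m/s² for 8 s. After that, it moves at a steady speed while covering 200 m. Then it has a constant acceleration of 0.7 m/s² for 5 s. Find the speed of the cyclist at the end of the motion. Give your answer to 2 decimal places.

Phase 1 (accelerating): v₀ = 3.50 m/s, a = 1.8 m/s².
v = v₀ + at = 3.50 + (1.8)(8) = 17.9 m/s
Δx = v₀t + ½at² = 3.50·8 + 0.5·1.8·8² = 85.6 m

Phase 2 (constant speed): v₀ = 17.9 m/s, a = 0 m/s².
Constant speed: t = d/v = 200/17.9 = 11.2 s

Phase 3 (accelerating): v₀ = 17.9 m/s, a = 0.7 m/s².
v = v₀ + at = 17.9 + (0.7)(5) = 21.4 m/s
Δx = v₀t + ½at² = 17.9·5 + 0.5·0.7·5² = 98.2 m
Final speed = 21.4 m/s

21.40 m/s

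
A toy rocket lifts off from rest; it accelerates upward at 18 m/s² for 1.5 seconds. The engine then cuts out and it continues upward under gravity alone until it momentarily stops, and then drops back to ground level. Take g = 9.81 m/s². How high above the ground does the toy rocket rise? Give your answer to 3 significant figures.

57.4 m

Phase 1 (powered ascent): v₀ = 0 m/s, a = 18 m/s².
v = v₀ + at = 0 + (18)(1.5) = 27.0 m/s
Δx = v₀t + ½at² = 0·1.5 + 0.5·18·1.5² = 20.2 m

Phase 2 (coasting upward): v₀ = 27.0 m/s, a = -9.81 m/s².
v = v₀ + at → t = (0 − 27.0) / -9.81 = 2.75 s
v² = v₀² + 2aΔx → Δx = (0² − 27.0²)/(2·-9.81) = 37.2 m
Maximum height = 20.2 + 37.2 = 57.4 m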